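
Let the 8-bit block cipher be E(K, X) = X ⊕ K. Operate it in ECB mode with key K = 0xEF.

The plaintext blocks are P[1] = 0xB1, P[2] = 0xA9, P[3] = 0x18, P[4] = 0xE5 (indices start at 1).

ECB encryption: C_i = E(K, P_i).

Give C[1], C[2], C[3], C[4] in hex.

C[1]: E(K, 0xB1) = 0x5E.
C[2]: E(K, 0xA9) = 0x46.
C[3]: E(K, 0x18) = 0xF7.
C[4]: E(K, 0xE5) = 0x0A.

C[1] = 0x5E, C[2] = 0x46, C[3] = 0xF7, C[4] = 0x0A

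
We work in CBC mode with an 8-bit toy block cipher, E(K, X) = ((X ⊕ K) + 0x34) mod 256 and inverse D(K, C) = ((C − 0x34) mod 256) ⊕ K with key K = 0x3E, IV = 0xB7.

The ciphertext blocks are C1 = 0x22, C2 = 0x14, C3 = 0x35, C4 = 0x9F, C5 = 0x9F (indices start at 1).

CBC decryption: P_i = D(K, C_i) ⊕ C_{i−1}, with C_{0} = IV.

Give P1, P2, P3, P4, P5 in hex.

P1 = 0x67, P2 = 0xFC, P3 = 0x2B, P4 = 0x60, P5 = 0xCA

P1: D(K, 0x22) = 0xD0; 0xD0 ⊕ 0xB7 = 0x67.
P2: D(K, 0x14) = 0xDE; 0xDE ⊕ 0x22 = 0xFC.
P3: D(K, 0x35) = 0x3F; 0x3F ⊕ 0x14 = 0x2B.
P4: D(K, 0x9F) = 0x55; 0x55 ⊕ 0x35 = 0x60.
P5: D(K, 0x9F) = 0x55; 0x55 ⊕ 0x9F = 0xCA.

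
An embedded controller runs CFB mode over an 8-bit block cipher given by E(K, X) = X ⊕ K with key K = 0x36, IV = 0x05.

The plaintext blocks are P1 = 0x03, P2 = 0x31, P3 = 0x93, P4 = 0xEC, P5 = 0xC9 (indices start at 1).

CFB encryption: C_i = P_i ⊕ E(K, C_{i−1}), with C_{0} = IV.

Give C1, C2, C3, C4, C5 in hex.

C1: E(K, 0x05) = 0x33; 0x03 ⊕ 0x33 = 0x30.
C2: E(K, 0x30) = 0x06; 0x31 ⊕ 0x06 = 0x37.
C3: E(K, 0x37) = 0x01; 0x93 ⊕ 0x01 = 0x92.
C4: E(K, 0x92) = 0xA4; 0xEC ⊕ 0xA4 = 0x48.
C5: E(K, 0x48) = 0x7E; 0xC9 ⊕ 0x7E = 0xB7.

C1 = 0x30, C2 = 0x37, C3 = 0x92, C4 = 0x48, C5 = 0xB7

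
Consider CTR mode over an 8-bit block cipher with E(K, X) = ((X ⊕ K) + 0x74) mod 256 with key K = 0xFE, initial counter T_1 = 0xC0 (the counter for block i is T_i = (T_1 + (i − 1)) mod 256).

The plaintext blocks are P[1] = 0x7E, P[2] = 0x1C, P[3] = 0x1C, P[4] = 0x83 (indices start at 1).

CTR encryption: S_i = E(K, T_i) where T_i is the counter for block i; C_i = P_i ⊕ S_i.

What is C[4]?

C[4] = 0x32

C[1]: T = 0xC0, S = E(K, T) = 0xB2; 0x7E ⊕ 0xB2 = 0xCC.
C[2]: T = 0xC1, S = E(K, T) = 0xB3; 0x1C ⊕ 0xB3 = 0xAF.
C[3]: T = 0xC2, S = E(K, T) = 0xB0; 0x1C ⊕ 0xB0 = 0xAC.
C[4]: T = 0xC3, S = E(K, T) = 0xB1; 0x83 ⊕ 0xB1 = 0x32.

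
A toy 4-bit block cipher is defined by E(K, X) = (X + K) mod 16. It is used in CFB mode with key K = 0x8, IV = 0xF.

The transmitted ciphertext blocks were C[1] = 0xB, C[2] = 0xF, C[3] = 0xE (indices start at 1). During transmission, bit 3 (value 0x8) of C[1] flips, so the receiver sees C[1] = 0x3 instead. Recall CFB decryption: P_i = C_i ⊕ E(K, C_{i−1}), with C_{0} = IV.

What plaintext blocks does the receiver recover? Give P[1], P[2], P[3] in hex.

P[1] = 0x4, P[2] = 0x4, P[3] = 0x9

Only C[1] changed, to 0x3. In CFB, a change in C_i flips the same bit in P_i and garbles P_{i+1}. Decrypting the received ciphertext:
P[1]: E(K, 0xF) = 0x7; 0x3 ⊕ 0x7 = 0x4.
P[2]: E(K, 0x3) = 0xB; 0xF ⊕ 0xB = 0x4.
P[3]: E(K, 0xF) = 0x7; 0xE ⊕ 0x7 = 0x9.
Blocks that differ from the original plaintext: P[1], P[2].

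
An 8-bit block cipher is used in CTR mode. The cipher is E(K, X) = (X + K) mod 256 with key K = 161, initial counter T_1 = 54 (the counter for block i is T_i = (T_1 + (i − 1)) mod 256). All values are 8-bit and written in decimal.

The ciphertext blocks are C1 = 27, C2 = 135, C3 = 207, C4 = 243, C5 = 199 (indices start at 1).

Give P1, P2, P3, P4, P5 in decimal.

CTR decryption: S_i = E(K, T_i) where T_i is the counter for block i; P_i = C_i ⊕ S_i.
P1: T = 54, S = E(K, T) = 215; 27 ⊕ 215 = 204.
P2: T = 55, S = E(K, T) = 216; 135 ⊕ 216 = 95.
P3: T = 56, S = E(K, T) = 217; 207 ⊕ 217 = 22.
P4: T = 57, S = E(K, T) = 218; 243 ⊕ 218 = 41.
P5: T = 58, S = E(K, T) = 219; 199 ⊕ 219 = 28.

P1 = 204, P2 = 95, P3 = 22, P4 = 41, P5 = 28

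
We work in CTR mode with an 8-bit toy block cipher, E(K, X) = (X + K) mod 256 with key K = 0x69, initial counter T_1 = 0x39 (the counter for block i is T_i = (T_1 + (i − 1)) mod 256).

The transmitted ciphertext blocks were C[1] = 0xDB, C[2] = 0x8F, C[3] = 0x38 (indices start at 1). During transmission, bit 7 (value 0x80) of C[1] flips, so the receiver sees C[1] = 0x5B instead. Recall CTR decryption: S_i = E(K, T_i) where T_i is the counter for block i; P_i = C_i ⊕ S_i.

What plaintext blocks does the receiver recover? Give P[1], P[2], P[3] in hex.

P[1] = 0xF9, P[2] = 0x2C, P[3] = 0x9C

Only C[1] changed, to 0x5B. In CTR, a change in C_i flips the same bit in P_i only; the keystream is unaffected. Decrypting the received ciphertext:
P[1]: T = 0x39, S = E(K, T) = 0xA2; 0x5B ⊕ 0xA2 = 0xF9.
P[2]: T = 0x3A, S = E(K, T) = 0xA3; 0x8F ⊕ 0xA3 = 0x2C.
P[3]: T = 0x3B, S = E(K, T) = 0xA4; 0x38 ⊕ 0xA4 = 0x9C.
Blocks that differ from the original plaintext: P[1].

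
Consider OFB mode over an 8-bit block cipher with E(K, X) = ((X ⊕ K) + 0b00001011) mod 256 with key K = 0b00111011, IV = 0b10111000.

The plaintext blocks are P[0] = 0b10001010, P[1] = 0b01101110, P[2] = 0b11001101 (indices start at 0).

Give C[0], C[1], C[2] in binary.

OFB encryption: S_i = E(K, S_{i−1}) with S_{−1} = IV; C_i = P_i ⊕ S_i.
C[0]: S = E(K, 0b10111000) = 0b10001110; 0b10001010 ⊕ 0b10001110 = 0b00000100.
C[1]: S = E(K, 0b10001110) = 0b11000000; 0b01101110 ⊕ 0b11000000 = 0b10101110.
C[2]: S = E(K, 0b11000000) = 0b00000110; 0b11001101 ⊕ 0b00000110 = 0b11001011.

C[0] = 0b00000100, C[1] = 0b10101110, C[2] = 0b11001011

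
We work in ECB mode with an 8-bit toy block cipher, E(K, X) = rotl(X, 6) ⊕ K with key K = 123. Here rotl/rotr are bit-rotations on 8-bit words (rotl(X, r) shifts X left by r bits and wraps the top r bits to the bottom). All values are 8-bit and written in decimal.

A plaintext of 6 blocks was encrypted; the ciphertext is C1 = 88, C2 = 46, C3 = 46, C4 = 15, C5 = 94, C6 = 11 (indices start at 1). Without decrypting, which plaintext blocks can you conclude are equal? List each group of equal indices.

P2 = P3

ECB encrypts each block independently with the same key, so equal ciphertext blocks imply equal plaintext blocks.
C2 = C3 = 46, so P2 = P3.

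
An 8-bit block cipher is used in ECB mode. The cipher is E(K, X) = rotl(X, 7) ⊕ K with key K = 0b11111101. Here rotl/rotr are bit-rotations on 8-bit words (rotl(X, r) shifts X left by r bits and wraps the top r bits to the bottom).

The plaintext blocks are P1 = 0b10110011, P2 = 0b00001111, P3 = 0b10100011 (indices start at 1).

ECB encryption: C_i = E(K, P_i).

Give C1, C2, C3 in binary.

C1 = 0b00100100, C2 = 0b01111010, C3 = 0b00101100

C1: E(K, 0b10110011) = 0b00100100.
C2: E(K, 0b00001111) = 0b01111010.
C3: E(K, 0b10100011) = 0b00101100.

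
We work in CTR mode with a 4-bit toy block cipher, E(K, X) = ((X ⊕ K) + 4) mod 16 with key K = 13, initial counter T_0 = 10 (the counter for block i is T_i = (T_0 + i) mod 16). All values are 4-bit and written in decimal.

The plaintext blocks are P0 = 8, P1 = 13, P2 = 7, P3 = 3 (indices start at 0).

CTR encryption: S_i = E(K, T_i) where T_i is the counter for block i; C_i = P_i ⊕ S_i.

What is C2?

C0: T = 10, S = E(K, T) = 11; 8 ⊕ 11 = 3.
C1: T = 11, S = E(K, T) = 10; 13 ⊕ 10 = 7.
C2: T = 12, S = E(K, T) = 5; 7 ⊕ 5 = 2.

C2 = 2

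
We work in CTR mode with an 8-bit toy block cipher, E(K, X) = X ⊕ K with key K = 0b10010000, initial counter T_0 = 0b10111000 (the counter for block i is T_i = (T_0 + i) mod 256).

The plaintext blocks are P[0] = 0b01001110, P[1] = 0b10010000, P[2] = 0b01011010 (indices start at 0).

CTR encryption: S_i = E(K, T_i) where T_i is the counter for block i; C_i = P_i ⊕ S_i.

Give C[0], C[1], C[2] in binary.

C[0]: T = 0b10111000, S = E(K, T) = 0b00101000; 0b01001110 ⊕ 0b00101000 = 0b01100110.
C[1]: T = 0b10111001, S = E(K, T) = 0b00101001; 0b10010000 ⊕ 0b00101001 = 0b10111001.
C[2]: T = 0b10111010, S = E(K, T) = 0b00101010; 0b01011010 ⊕ 0b00101010 = 0b01110000.

C[0] = 0b01100110, C[1] = 0b10111001, C[2] = 0b01110000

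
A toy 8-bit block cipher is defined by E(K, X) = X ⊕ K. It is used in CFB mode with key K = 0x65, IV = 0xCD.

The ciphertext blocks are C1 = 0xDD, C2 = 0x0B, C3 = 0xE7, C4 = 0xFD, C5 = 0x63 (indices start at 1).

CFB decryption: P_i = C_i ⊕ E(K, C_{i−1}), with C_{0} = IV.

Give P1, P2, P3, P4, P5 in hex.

P1: E(K, 0xCD) = 0xA8; 0xDD ⊕ 0xA8 = 0x75.
P2: E(K, 0xDD) = 0xB8; 0x0B ⊕ 0xB8 = 0xB3.
P3: E(K, 0x0B) = 0x6E; 0xE7 ⊕ 0x6E = 0x89.
P4: E(K, 0xE7) = 0x82; 0xFD ⊕ 0x82 = 0x7F.
P5: E(K, 0xFD) = 0x98; 0x63 ⊕ 0x98 = 0xFB.

P1 = 0x75, P2 = 0xB3, P3 = 0x89, P4 = 0x7F, P5 = 0xFB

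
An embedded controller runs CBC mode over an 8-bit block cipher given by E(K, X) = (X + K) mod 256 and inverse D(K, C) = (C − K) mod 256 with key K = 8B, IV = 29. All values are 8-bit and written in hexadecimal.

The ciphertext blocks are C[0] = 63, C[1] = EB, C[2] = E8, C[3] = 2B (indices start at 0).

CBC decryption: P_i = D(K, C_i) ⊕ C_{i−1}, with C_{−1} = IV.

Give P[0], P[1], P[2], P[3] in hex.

P[0] = F1, P[1] = 03, P[2] = B6, P[3] = 48

P[0]: D(K, 63) = D8; D8 ⊕ 29 = F1.
P[1]: D(K, EB) = 60; 60 ⊕ 63 = 03.
P[2]: D(K, E8) = 5D; 5D ⊕ EB = B6.
P[3]: D(K, 2B) = A0; A0 ⊕ E8 = 48.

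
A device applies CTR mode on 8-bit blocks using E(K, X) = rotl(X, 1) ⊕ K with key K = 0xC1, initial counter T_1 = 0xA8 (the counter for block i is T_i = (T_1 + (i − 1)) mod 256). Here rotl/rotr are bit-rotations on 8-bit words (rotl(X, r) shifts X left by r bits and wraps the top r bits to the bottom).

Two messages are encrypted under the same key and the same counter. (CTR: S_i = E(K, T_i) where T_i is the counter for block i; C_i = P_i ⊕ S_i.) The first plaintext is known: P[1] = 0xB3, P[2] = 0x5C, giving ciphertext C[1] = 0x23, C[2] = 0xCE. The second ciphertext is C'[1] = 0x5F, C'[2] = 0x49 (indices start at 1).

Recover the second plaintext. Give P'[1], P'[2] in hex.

P'[1] = 0xCF, P'[2] = 0xDB

In CTR with a reused counter, both messages share the same keystream S_i, so C_i ⊕ C'_i = P_i ⊕ P'_i and thus P'_i = P_i ⊕ C_i ⊕ C'_i.
P'[1]: 0xB3 ⊕ 0x23 ⊕ 0x5F = 0xCF.
P'[2]: 0x5C ⊕ 0xCE ⊕ 0x49 = 0xDB.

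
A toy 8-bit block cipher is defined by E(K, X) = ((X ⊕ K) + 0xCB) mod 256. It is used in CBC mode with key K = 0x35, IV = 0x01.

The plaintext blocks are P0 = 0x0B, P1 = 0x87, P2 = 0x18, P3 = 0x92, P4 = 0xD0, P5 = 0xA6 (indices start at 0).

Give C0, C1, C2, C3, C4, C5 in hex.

C0 = 0x0A, C1 = 0x83, C2 = 0x79, C3 = 0xA9, C4 = 0x17, C5 = 0x4F

CBC encryption: C_i = E(K, P_i ⊕ C_{i−1}), with C_{−1} = IV.
C0: P0 ⊕ 0x01 = 0x0A; E(K, 0x0A) = 0x0A.
C1: P1 ⊕ 0x0A = 0x8D; E(K, 0x8D) = 0x83.
C2: P2 ⊕ 0x83 = 0x9B; E(K, 0x9B) = 0x79.
C3: P3 ⊕ 0x79 = 0xEB; E(K, 0xEB) = 0xA9.
C4: P4 ⊕ 0xA9 = 0x79; E(K, 0x79) = 0x17.
C5: P5 ⊕ 0x17 = 0xB1; E(K, 0xB1) = 0x4F.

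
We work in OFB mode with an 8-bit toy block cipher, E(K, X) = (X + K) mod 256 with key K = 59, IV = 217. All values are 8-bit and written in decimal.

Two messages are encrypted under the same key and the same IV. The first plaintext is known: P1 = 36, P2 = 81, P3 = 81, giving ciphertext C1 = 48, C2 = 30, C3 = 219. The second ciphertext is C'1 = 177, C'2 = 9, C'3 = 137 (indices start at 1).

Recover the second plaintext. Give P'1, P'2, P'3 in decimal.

P'1 = 165, P'2 = 70, P'3 = 3

In OFB with a reused IV, both messages share the same keystream S_i, so C_i ⊕ C'_i = P_i ⊕ P'_i and thus P'_i = P_i ⊕ C_i ⊕ C'_i.
P'1: 36 ⊕ 48 ⊕ 177 = 165.
P'2: 81 ⊕ 30 ⊕ 9 = 70.
P'3: 81 ⊕ 219 ⊕ 137 = 3.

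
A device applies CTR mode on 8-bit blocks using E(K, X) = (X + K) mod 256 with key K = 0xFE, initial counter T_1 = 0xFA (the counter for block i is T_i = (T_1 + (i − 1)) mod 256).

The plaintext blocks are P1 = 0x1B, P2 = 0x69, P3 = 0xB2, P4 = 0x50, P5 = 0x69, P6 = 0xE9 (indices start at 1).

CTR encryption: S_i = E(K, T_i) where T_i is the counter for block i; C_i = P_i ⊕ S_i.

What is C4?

C1: T = 0xFA, S = E(K, T) = 0xF8; 0x1B ⊕ 0xF8 = 0xE3.
C2: T = 0xFB, S = E(K, T) = 0xF9; 0x69 ⊕ 0xF9 = 0x90.
C3: T = 0xFC, S = E(K, T) = 0xFA; 0xB2 ⊕ 0xFA = 0x48.
C4: T = 0xFD, S = E(K, T) = 0xFB; 0x50 ⊕ 0xFB = 0xAB.

C4 = 0xAB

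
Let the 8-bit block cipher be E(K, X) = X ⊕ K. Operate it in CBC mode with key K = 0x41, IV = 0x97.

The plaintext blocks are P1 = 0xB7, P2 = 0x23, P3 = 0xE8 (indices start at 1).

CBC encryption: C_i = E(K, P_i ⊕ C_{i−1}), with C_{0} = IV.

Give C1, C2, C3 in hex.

C1 = 0x61, C2 = 0x03, C3 = 0xAA

C1: P1 ⊕ 0x97 = 0x20; E(K, 0x20) = 0x61.
C2: P2 ⊕ 0x61 = 0x42; E(K, 0x42) = 0x03.
C3: P3 ⊕ 0x03 = 0xEB; E(K, 0xEB) = 0xAA.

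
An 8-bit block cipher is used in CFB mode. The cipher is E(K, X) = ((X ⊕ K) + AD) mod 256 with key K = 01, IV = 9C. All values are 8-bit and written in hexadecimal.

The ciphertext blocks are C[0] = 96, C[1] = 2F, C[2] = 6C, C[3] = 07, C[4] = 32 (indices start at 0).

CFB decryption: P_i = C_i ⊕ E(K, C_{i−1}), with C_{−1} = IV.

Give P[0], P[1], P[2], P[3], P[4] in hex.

P[0]: E(K, 9C) = 4A; 96 ⊕ 4A = DC.
P[1]: E(K, 96) = 44; 2F ⊕ 44 = 6B.
P[2]: E(K, 2F) = DB; 6C ⊕ DB = B7.
P[3]: E(K, 6C) = 1A; 07 ⊕ 1A = 1D.
P[4]: E(K, 07) = B3; 32 ⊕ B3 = 81.

P[0] = DC, P[1] = 6B, P[2] = B7, P[3] = 1D, P[4] = 81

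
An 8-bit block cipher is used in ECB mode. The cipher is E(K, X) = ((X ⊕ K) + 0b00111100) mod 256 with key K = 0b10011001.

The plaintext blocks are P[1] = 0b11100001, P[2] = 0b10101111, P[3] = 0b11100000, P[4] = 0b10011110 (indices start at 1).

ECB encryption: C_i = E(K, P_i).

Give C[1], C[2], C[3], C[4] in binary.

C[1]: E(K, 0b11100001) = 0b10110100.
C[2]: E(K, 0b10101111) = 0b01110010.
C[3]: E(K, 0b11100000) = 0b10110101.
C[4]: E(K, 0b10011110) = 0b01000011.

C[1] = 0b10110100, C[2] = 0b01110010, C[3] = 0b10110101, C[4] = 0b01000011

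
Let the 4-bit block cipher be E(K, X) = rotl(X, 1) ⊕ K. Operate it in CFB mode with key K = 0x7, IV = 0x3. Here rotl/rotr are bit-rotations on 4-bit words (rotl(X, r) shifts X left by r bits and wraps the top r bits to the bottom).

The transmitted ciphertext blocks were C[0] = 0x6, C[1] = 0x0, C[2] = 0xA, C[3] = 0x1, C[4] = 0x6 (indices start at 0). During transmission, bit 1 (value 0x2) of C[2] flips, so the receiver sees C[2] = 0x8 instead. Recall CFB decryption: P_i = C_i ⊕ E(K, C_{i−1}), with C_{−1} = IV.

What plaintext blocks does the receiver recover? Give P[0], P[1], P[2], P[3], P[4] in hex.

P[0] = 0x7, P[1] = 0xB, P[2] = 0xF, P[3] = 0x7, P[4] = 0x3

Only C[2] changed, to 0x8. In CFB, a change in C_i flips the same bit in P_i and garbles P_{i+1}. Decrypting the received ciphertext:
P[0]: E(K, 0x3) = 0x1; 0x6 ⊕ 0x1 = 0x7.
P[1]: E(K, 0x6) = 0xB; 0x0 ⊕ 0xB = 0xB.
P[2]: E(K, 0x0) = 0x7; 0x8 ⊕ 0x7 = 0xF.
P[3]: E(K, 0x8) = 0x6; 0x1 ⊕ 0x6 = 0x7.
P[4]: E(K, 0x1) = 0x5; 0x6 ⊕ 0x5 = 0x3.
Blocks that differ from the original plaintext: P[2], P[3].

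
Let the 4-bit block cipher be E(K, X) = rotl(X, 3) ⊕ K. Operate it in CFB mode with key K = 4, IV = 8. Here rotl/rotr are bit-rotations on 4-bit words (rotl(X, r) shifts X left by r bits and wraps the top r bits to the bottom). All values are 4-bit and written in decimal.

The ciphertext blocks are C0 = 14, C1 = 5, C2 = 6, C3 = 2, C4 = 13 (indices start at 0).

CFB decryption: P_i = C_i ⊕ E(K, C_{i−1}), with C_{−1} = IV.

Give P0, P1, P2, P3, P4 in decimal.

P0 = 14, P1 = 6, P2 = 8, P3 = 5, P4 = 8

P0: E(K, 8) = 0; 14 ⊕ 0 = 14.
P1: E(K, 14) = 3; 5 ⊕ 3 = 6.
P2: E(K, 5) = 14; 6 ⊕ 14 = 8.
P3: E(K, 6) = 7; 2 ⊕ 7 = 5.
P4: E(K, 2) = 5; 13 ⊕ 5 = 8.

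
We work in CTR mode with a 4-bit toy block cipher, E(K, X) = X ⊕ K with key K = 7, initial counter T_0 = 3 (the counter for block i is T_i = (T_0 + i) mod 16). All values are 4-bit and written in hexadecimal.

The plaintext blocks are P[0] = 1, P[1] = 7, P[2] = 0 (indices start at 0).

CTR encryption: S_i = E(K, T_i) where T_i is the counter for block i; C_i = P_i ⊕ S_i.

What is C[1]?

C[1] = 4

C[0]: T = 3, S = E(K, T) = 4; 1 ⊕ 4 = 5.
C[1]: T = 4, S = E(K, T) = 3; 7 ⊕ 3 = 4.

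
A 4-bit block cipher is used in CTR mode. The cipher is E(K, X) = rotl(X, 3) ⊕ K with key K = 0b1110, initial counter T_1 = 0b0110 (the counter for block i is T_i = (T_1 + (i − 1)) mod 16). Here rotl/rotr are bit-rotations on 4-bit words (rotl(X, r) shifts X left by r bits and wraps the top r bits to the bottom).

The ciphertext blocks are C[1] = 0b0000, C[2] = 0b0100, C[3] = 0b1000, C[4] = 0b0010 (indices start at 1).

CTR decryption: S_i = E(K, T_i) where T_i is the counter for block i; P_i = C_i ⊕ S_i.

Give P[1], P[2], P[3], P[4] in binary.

P[1]: T = 0b0110, S = E(K, T) = 0b1101; 0b0000 ⊕ 0b1101 = 0b1101.
P[2]: T = 0b0111, S = E(K, T) = 0b0101; 0b0100 ⊕ 0b0101 = 0b0001.
P[3]: T = 0b1000, S = E(K, T) = 0b1010; 0b1000 ⊕ 0b1010 = 0b0010.
P[4]: T = 0b1001, S = E(K, T) = 0b0010; 0b0010 ⊕ 0b0010 = 0b0000.

P[1] = 0b1101, P[2] = 0b0001, P[3] = 0b0010, P[4] = 0b0000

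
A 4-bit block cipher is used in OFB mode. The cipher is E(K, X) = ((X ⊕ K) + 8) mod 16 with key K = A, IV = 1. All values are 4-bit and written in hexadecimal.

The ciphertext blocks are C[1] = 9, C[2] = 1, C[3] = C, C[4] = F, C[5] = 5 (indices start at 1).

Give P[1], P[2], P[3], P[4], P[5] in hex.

P[1] = A, P[2] = 0, P[3] = F, P[4] = E, P[5] = 6

OFB decryption: S_i = E(K, S_{i−1}) with S_{0} = IV; P_i = C_i ⊕ S_i.
P[1]: S = E(K, 1) = 3; 9 ⊕ 3 = A.
P[2]: S = E(K, 3) = 1; 1 ⊕ 1 = 0.
P[3]: S = E(K, 1) = 3; C ⊕ 3 = F.
P[4]: S = E(K, 3) = 1; F ⊕ 1 = E.
P[5]: S = E(K, 1) = 3; 5 ⊕ 3 = 6.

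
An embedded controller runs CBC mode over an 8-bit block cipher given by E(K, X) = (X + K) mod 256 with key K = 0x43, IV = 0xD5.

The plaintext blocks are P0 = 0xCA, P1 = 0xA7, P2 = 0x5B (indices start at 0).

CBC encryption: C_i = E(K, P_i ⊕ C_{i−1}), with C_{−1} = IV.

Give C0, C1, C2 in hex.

C0 = 0x62, C1 = 0x08, C2 = 0x96

C0: P0 ⊕ 0xD5 = 0x1F; E(K, 0x1F) = 0x62.
C1: P1 ⊕ 0x62 = 0xC5; E(K, 0xC5) = 0x08.
C2: P2 ⊕ 0x08 = 0x53; E(K, 0x53) = 0x96.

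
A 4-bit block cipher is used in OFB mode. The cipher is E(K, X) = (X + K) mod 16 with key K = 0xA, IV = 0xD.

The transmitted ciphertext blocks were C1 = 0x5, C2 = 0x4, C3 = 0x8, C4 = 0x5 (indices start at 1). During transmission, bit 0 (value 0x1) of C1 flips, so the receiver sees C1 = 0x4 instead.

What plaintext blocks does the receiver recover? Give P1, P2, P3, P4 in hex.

OFB decryption: S_i = E(K, S_{i−1}) with S_{0} = IV; P_i = C_i ⊕ S_i.
Only C1 changed, to 0x4. In OFB, a change in C_i flips the same bit in P_i only; the keystream is unaffected. Decrypting the received ciphertext:
P1: S = E(K, 0xD) = 0x7; 0x4 ⊕ 0x7 = 0x3.
P2: S = E(K, 0x7) = 0x1; 0x4 ⊕ 0x1 = 0x5.
P3: S = E(K, 0x1) = 0xB; 0x8 ⊕ 0xB = 0x3.
P4: S = E(K, 0xB) = 0x5; 0x5 ⊕ 0x5 = 0x0.
Blocks that differ from the original plaintext: P1.

P1 = 0x3, P2 = 0x5, P3 = 0x3, P4 = 0x0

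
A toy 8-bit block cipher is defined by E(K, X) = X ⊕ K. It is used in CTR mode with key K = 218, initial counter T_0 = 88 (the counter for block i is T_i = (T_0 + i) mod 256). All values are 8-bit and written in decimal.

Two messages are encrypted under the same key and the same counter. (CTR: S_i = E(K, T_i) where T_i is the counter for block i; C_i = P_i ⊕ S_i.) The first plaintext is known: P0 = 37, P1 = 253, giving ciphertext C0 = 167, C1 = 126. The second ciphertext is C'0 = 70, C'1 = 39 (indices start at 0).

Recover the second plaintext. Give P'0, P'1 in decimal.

P'0 = 196, P'1 = 164

In CTR with a reused counter, both messages share the same keystream S_i, so C_i ⊕ C'_i = P_i ⊕ P'_i and thus P'_i = P_i ⊕ C_i ⊕ C'_i.
P'0: 37 ⊕ 167 ⊕ 70 = 196.
P'1: 253 ⊕ 126 ⊕ 39 = 164.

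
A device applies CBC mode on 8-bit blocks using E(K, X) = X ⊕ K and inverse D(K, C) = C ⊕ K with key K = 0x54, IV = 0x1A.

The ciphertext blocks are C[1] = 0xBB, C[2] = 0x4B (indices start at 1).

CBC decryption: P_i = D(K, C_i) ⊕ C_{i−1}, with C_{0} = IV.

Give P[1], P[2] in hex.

P[1] = 0xF5, P[2] = 0xA4

P[1]: D(K, 0xBB) = 0xEF; 0xEF ⊕ 0x1A = 0xF5.
P[2]: D(K, 0x4B) = 0x1F; 0x1F ⊕ 0xBB = 0xA4.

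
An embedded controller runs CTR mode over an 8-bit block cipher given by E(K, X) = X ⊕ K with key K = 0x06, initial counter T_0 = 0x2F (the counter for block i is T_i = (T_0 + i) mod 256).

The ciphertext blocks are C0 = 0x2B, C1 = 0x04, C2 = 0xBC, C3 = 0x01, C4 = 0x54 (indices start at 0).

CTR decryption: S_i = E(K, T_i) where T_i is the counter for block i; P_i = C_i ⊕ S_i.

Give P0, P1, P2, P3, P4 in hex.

P0: T = 0x2F, S = E(K, T) = 0x29; 0x2B ⊕ 0x29 = 0x02.
P1: T = 0x30, S = E(K, T) = 0x36; 0x04 ⊕ 0x36 = 0x32.
P2: T = 0x31, S = E(K, T) = 0x37; 0xBC ⊕ 0x37 = 0x8B.
P3: T = 0x32, S = E(K, T) = 0x34; 0x01 ⊕ 0x34 = 0x35.
P4: T = 0x33, S = E(K, T) = 0x35; 0x54 ⊕ 0x35 = 0x61.

P0 = 0x02, P1 = 0x32, P2 = 0x8B, P3 = 0x35, P4 = 0x61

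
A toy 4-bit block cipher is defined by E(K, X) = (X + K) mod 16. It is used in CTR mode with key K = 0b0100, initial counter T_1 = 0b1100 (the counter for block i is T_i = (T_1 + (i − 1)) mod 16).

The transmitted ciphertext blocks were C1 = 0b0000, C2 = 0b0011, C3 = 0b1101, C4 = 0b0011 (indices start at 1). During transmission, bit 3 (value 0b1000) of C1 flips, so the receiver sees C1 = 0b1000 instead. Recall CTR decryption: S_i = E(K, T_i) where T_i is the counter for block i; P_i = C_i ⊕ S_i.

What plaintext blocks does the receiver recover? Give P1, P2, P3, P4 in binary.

Only C1 changed, to 0b1000. In CTR, a change in C_i flips the same bit in P_i only; the keystream is unaffected. Decrypting the received ciphertext:
P1: T = 0b1100, S = E(K, T) = 0b0000; 0b1000 ⊕ 0b0000 = 0b1000.
P2: T = 0b1101, S = E(K, T) = 0b0001; 0b0011 ⊕ 0b0001 = 0b0010.
P3: T = 0b1110, S = E(K, T) = 0b0010; 0b1101 ⊕ 0b0010 = 0b1111.
P4: T = 0b1111, S = E(K, T) = 0b0011; 0b0011 ⊕ 0b0011 = 0b0000.
Blocks that differ from the original plaintext: P1.

P1 = 0b1000, P2 = 0b0010, P3 = 0b1111, P4 = 0b0000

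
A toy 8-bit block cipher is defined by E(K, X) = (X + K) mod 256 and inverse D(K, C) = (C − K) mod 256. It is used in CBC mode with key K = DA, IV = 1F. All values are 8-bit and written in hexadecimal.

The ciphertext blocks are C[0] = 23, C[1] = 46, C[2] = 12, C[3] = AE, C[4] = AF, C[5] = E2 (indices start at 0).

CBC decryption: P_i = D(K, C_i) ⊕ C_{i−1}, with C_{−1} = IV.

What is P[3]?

P[3]: D(K, AE) = D4; D4 ⊕ 12 = C6.

P[3] = C6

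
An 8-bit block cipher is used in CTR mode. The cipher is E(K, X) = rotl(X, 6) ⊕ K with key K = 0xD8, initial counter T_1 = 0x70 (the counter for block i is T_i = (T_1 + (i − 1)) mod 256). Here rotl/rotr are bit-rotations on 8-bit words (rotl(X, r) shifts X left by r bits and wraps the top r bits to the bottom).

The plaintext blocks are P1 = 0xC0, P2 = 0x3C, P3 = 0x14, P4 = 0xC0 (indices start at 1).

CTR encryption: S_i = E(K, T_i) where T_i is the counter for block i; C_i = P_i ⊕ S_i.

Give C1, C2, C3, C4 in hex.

C1: T = 0x70, S = E(K, T) = 0xC4; 0xC0 ⊕ 0xC4 = 0x04.
C2: T = 0x71, S = E(K, T) = 0x84; 0x3C ⊕ 0x84 = 0xB8.
C3: T = 0x72, S = E(K, T) = 0x44; 0x14 ⊕ 0x44 = 0x50.
C4: T = 0x73, S = E(K, T) = 0x04; 0xC0 ⊕ 0x04 = 0xC4.

C1 = 0x04, C2 = 0xB8, C3 = 0x50, C4 = 0xC4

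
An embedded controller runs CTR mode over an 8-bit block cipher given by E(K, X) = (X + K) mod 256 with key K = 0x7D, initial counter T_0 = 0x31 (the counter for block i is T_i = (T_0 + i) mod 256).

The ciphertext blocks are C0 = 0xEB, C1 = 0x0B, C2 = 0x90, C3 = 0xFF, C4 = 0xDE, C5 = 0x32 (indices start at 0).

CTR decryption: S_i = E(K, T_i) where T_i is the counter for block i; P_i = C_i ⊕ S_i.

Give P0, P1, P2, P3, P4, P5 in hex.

P0: T = 0x31, S = E(K, T) = 0xAE; 0xEB ⊕ 0xAE = 0x45.
P1: T = 0x32, S = E(K, T) = 0xAF; 0x0B ⊕ 0xAF = 0xA4.
P2: T = 0x33, S = E(K, T) = 0xB0; 0x90 ⊕ 0xB0 = 0x20.
P3: T = 0x34, S = E(K, T) = 0xB1; 0xFF ⊕ 0xB1 = 0x4E.
P4: T = 0x35, S = E(K, T) = 0xB2; 0xDE ⊕ 0xB2 = 0x6C.
P5: T = 0x36, S = E(K, T) = 0xB3; 0x32 ⊕ 0xB3 = 0x81.

P0 = 0x45, P1 = 0xA4, P2 = 0x20, P3 = 0x4E, P4 = 0x6C, P5 = 0x81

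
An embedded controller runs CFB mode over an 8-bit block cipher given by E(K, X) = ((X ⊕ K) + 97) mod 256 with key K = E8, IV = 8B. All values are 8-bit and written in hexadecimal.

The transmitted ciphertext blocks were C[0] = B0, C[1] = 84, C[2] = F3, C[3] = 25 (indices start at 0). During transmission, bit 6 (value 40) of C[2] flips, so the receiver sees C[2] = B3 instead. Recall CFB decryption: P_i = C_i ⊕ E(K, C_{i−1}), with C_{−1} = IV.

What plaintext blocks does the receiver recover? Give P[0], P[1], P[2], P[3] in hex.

P[0] = 4A, P[1] = 6B, P[2] = B0, P[3] = D7

Only C[2] changed, to B3. In CFB, a change in C_i flips the same bit in P_i and garbles P_{i+1}. Decrypting the received ciphertext:
P[0]: E(K, 8B) = FA; B0 ⊕ FA = 4A.
P[1]: E(K, B0) = EF; 84 ⊕ EF = 6B.
P[2]: E(K, 84) = 03; B3 ⊕ 03 = B0.
P[3]: E(K, B3) = F2; 25 ⊕ F2 = D7.
Blocks that differ from the original plaintext: P[2], P[3].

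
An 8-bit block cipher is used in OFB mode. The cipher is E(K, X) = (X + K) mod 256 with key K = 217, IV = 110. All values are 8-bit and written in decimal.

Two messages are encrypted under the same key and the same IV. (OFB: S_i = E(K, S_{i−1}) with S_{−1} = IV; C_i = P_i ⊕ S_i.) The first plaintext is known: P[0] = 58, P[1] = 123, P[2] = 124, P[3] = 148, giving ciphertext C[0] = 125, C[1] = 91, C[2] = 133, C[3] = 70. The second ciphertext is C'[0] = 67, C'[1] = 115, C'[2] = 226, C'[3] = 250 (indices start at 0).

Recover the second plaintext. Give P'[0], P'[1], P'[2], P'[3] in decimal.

P'[0] = 4, P'[1] = 83, P'[2] = 27, P'[3] = 40

In OFB with a reused IV, both messages share the same keystream S_i, so C_i ⊕ C'_i = P_i ⊕ P'_i and thus P'_i = P_i ⊕ C_i ⊕ C'_i.
P'[0]: 58 ⊕ 125 ⊕ 67 = 4.
P'[1]: 123 ⊕ 91 ⊕ 115 = 83.
P'[2]: 124 ⊕ 133 ⊕ 226 = 27.
P'[3]: 148 ⊕ 70 ⊕ 250 = 40.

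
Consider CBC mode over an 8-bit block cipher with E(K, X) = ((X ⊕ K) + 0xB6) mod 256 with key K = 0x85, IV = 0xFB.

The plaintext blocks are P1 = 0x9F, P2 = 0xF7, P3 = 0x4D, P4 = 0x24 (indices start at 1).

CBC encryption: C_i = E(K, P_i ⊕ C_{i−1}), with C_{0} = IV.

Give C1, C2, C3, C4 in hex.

C1: P1 ⊕ 0xFB = 0x64; E(K, 0x64) = 0x97.
C2: P2 ⊕ 0x97 = 0x60; E(K, 0x60) = 0x9B.
C3: P3 ⊕ 0x9B = 0xD6; E(K, 0xD6) = 0x09.
C4: P4 ⊕ 0x09 = 0x2D; E(K, 0x2D) = 0x5E.

C1 = 0x97, C2 = 0x9B, C3 = 0x09, C4 = 0x5E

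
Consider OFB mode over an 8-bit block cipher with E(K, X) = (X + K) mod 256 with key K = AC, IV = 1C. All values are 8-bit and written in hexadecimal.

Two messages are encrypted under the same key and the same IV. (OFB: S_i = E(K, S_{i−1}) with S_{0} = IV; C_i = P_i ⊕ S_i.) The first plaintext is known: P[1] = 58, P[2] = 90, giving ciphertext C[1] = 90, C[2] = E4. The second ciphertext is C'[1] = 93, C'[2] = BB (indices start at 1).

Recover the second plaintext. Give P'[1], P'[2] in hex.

P'[1] = 5B, P'[2] = CF

In OFB with a reused IV, both messages share the same keystream S_i, so C_i ⊕ C'_i = P_i ⊕ P'_i and thus P'_i = P_i ⊕ C_i ⊕ C'_i.
P'[1]: 58 ⊕ 90 ⊕ 93 = 5B.
P'[2]: 90 ⊕ E4 ⊕ BB = CF.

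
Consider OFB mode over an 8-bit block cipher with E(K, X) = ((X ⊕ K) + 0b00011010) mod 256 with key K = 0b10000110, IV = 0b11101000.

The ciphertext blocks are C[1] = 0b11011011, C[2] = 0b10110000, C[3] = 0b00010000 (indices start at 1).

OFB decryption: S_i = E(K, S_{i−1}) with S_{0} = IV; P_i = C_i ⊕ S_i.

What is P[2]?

P[1]: S = E(K, 0b11101000) = 0b10001000; 0b11011011 ⊕ 0b10001000 = 0b01010011.
P[2]: S = E(K, 0b10001000) = 0b00101000; 0b10110000 ⊕ 0b00101000 = 0b10011000.

P[2] = 0b10011000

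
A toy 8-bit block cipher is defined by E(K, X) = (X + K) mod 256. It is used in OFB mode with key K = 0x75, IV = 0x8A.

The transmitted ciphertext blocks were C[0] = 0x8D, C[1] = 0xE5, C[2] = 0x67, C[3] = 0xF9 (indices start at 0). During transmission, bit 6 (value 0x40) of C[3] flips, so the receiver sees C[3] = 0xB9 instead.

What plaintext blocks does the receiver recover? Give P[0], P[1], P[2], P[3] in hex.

OFB decryption: S_i = E(K, S_{i−1}) with S_{−1} = IV; P_i = C_i ⊕ S_i.
Only C[3] changed, to 0xB9. In OFB, a change in C_i flips the same bit in P_i only; the keystream is unaffected. Decrypting the received ciphertext:
P[0]: S = E(K, 0x8A) = 0xFF; 0x8D ⊕ 0xFF = 0x72.
P[1]: S = E(K, 0xFF) = 0x74; 0xE5 ⊕ 0x74 = 0x91.
P[2]: S = E(K, 0x74) = 0xE9; 0x67 ⊕ 0xE9 = 0x8E.
P[3]: S = E(K, 0xE9) = 0x5E; 0xB9 ⊕ 0x5E = 0xE7.
Blocks that differ from the original plaintext: P[3].

P[0] = 0x72, P[1] = 0x91, P[2] = 0x8E, P[3] = 0xE7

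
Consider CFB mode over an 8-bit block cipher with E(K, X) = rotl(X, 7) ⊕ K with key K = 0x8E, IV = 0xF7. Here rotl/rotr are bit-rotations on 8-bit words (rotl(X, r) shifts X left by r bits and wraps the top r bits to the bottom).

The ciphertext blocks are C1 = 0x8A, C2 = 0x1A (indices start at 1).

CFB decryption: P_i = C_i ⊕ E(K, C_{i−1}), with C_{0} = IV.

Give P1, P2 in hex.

P1: E(K, 0xF7) = 0x75; 0x8A ⊕ 0x75 = 0xFF.
P2: E(K, 0x8A) = 0xCB; 0x1A ⊕ 0xCB = 0xD1.

P1 = 0xFF, P2 = 0xD1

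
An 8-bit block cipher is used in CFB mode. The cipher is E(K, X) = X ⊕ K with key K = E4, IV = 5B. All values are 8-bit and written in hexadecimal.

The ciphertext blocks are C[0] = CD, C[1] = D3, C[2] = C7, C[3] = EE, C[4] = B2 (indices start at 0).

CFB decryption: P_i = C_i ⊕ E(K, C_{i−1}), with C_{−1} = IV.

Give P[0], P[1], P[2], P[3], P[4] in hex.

P[0] = 72, P[1] = FA, P[2] = F0, P[3] = CD, P[4] = B8

P[0]: E(K, 5B) = BF; CD ⊕ BF = 72.
P[1]: E(K, CD) = 29; D3 ⊕ 29 = FA.
P[2]: E(K, D3) = 37; C7 ⊕ 37 = F0.
P[3]: E(K, C7) = 23; EE ⊕ 23 = CD.
P[4]: E(K, EE) = 0A; B2 ⊕ 0A = B8.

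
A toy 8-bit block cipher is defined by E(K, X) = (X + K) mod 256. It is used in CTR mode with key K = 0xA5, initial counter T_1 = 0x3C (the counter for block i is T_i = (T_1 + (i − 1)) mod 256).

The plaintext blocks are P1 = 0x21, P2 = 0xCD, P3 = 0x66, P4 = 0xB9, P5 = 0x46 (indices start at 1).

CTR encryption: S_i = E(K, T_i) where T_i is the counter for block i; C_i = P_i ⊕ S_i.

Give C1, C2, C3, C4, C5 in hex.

C1 = 0xC0, C2 = 0x2F, C3 = 0x85, C4 = 0x5D, C5 = 0xA3

C1: T = 0x3C, S = E(K, T) = 0xE1; 0x21 ⊕ 0xE1 = 0xC0.
C2: T = 0x3D, S = E(K, T) = 0xE2; 0xCD ⊕ 0xE2 = 0x2F.
C3: T = 0x3E, S = E(K, T) = 0xE3; 0x66 ⊕ 0xE3 = 0x85.
C4: T = 0x3F, S = E(K, T) = 0xE4; 0xB9 ⊕ 0xE4 = 0x5D.
C5: T = 0x40, S = E(K, T) = 0xE5; 0x46 ⊕ 0xE5 = 0xA3.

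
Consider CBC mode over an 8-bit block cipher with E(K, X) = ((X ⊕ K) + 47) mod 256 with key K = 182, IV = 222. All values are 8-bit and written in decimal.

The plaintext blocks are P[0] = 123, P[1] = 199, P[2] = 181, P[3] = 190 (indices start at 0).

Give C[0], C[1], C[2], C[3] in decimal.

C[0] = 66, C[1] = 98, C[2] = 144, C[3] = 199

CBC encryption: C_i = E(K, P_i ⊕ C_{i−1}), with C_{−1} = IV.
C[0]: P[0] ⊕ 222 = 165; E(K, 165) = 66.
C[1]: P[1] ⊕ 66 = 133; E(K, 133) = 98.
C[2]: P[2] ⊕ 98 = 215; E(K, 215) = 144.
C[3]: P[3] ⊕ 144 = 46; E(K, 46) = 199.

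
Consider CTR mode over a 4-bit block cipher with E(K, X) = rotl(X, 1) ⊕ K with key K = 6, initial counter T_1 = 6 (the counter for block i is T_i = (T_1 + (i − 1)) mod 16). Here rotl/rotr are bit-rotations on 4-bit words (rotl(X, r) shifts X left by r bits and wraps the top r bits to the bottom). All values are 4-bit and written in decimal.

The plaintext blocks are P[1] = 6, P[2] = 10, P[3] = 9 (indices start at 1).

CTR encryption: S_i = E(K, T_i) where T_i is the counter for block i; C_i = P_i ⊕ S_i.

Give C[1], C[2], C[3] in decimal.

C[1] = 12, C[2] = 2, C[3] = 14

C[1]: T = 6, S = E(K, T) = 10; 6 ⊕ 10 = 12.
C[2]: T = 7, S = E(K, T) = 8; 10 ⊕ 8 = 2.
C[3]: T = 8, S = E(K, T) = 7; 9 ⊕ 7 = 14.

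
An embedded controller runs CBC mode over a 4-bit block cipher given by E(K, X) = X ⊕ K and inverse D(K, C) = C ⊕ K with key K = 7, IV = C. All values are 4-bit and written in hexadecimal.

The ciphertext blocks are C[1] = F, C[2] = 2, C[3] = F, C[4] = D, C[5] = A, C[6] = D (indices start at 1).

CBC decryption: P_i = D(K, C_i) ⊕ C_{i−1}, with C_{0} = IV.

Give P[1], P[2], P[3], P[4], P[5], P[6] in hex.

P[1] = 4, P[2] = A, P[3] = A, P[4] = 5, P[5] = 0, P[6] = 0

P[1]: D(K, F) = 8; 8 ⊕ C = 4.
P[2]: D(K, 2) = 5; 5 ⊕ F = A.
P[3]: D(K, F) = 8; 8 ⊕ 2 = A.
P[4]: D(K, D) = A; A ⊕ F = 5.
P[5]: D(K, A) = D; D ⊕ D = 0.
P[6]: D(K, D) = A; A ⊕ A = 0.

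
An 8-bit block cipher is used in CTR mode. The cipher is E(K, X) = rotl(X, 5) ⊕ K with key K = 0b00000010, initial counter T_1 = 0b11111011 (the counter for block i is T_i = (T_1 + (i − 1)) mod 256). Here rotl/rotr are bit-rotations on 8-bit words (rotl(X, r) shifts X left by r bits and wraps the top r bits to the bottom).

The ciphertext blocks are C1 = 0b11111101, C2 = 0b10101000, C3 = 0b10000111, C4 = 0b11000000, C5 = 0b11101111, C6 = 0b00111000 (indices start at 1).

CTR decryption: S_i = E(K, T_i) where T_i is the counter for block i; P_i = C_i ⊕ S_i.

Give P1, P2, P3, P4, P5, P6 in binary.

P1 = 0b10000000, P2 = 0b00110101, P3 = 0b00111010, P4 = 0b00011101, P5 = 0b00010010, P6 = 0b00111010

P1: T = 0b11111011, S = E(K, T) = 0b01111101; 0b11111101 ⊕ 0b01111101 = 0b10000000.
P2: T = 0b11111100, S = E(K, T) = 0b10011101; 0b10101000 ⊕ 0b10011101 = 0b00110101.
P3: T = 0b11111101, S = E(K, T) = 0b10111101; 0b10000111 ⊕ 0b10111101 = 0b00111010.
P4: T = 0b11111110, S = E(K, T) = 0b11011101; 0b11000000 ⊕ 0b11011101 = 0b00011101.
P5: T = 0b11111111, S = E(K, T) = 0b11111101; 0b11101111 ⊕ 0b11111101 = 0b00010010.
P6: T = 0b00000000, S = E(K, T) = 0b00000010; 0b00111000 ⊕ 0b00000010 = 0b00111010.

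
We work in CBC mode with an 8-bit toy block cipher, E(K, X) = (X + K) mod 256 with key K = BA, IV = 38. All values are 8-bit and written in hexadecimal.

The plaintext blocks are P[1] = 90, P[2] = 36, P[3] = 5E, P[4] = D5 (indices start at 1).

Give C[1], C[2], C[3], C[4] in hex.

C[1] = 62, C[2] = 0E, C[3] = 0A, C[4] = 99

CBC encryption: C_i = E(K, P_i ⊕ C_{i−1}), with C_{0} = IV.
C[1]: P[1] ⊕ 38 = A8; E(K, A8) = 62.
C[2]: P[2] ⊕ 62 = 54; E(K, 54) = 0E.
C[3]: P[3] ⊕ 0E = 50; E(K, 50) = 0A.
C[4]: P[4] ⊕ 0A = DF; E(K, DF) = 99.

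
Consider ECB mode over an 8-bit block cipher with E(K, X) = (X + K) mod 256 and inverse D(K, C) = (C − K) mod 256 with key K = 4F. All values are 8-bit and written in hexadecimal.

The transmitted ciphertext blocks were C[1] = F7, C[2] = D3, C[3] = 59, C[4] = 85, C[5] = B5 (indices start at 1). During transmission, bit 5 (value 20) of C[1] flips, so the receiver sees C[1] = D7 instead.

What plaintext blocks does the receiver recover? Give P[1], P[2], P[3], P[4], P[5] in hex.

P[1] = 88, P[2] = 84, P[3] = 0A, P[4] = 36, P[5] = 66

ECB decryption: P_i = D(K, C_i).
Only C[1] changed, to D7. In ECB, a change in C_i affects only P_i. Decrypting the received ciphertext:
P[1]: D(K, D7) = 88.
P[2]: D(K, D3) = 84.
P[3]: D(K, 59) = 0A.
P[4]: D(K, 85) = 36.
P[5]: D(K, B5) = 66.
Blocks that differ from the original plaintext: P[1].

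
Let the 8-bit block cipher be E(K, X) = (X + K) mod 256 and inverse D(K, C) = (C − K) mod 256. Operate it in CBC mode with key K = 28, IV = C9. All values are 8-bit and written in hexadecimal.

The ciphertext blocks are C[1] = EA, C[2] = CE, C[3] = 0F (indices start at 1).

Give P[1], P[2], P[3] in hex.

CBC decryption: P_i = D(K, C_i) ⊕ C_{i−1}, with C_{0} = IV.
P[1]: D(K, EA) = C2; C2 ⊕ C9 = 0B.
P[2]: D(K, CE) = A6; A6 ⊕ EA = 4C.
P[3]: D(K, 0F) = E7; E7 ⊕ CE = 29.

P[1] = 0B, P[2] = 4C, P[3] = 29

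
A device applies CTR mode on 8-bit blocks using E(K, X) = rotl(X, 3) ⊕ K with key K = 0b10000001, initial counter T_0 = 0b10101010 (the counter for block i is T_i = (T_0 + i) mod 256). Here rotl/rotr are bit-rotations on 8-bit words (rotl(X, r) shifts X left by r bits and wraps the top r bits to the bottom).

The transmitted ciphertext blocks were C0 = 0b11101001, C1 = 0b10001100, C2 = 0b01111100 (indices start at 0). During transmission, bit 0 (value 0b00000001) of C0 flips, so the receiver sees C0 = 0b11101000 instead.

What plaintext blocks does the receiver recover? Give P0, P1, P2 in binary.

P0 = 0b00111100, P1 = 0b01010000, P2 = 0b10011000

CTR decryption: S_i = E(K, T_i) where T_i is the counter for block i; P_i = C_i ⊕ S_i.
Only C0 changed, to 0b11101000. In CTR, a change in C_i flips the same bit in P_i only; the keystream is unaffected. Decrypting the received ciphertext:
P0: T = 0b10101010, S = E(K, T) = 0b11010100; 0b11101000 ⊕ 0b11010100 = 0b00111100.
P1: T = 0b10101011, S = E(K, T) = 0b11011100; 0b10001100 ⊕ 0b11011100 = 0b01010000.
P2: T = 0b10101100, S = E(K, T) = 0b11100100; 0b01111100 ⊕ 0b11100100 = 0b10011000.
Blocks that differ from the original plaintext: P0.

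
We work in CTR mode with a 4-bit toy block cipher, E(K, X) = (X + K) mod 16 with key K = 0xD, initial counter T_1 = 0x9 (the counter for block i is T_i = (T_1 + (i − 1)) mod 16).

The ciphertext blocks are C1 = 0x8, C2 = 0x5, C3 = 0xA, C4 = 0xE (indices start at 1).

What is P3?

P3 = 0x2

CTR decryption: S_i = E(K, T_i) where T_i is the counter for block i; P_i = C_i ⊕ S_i.
P3: T = 0xB, S = E(K, T) = 0x8; 0xA ⊕ 0x8 = 0x2.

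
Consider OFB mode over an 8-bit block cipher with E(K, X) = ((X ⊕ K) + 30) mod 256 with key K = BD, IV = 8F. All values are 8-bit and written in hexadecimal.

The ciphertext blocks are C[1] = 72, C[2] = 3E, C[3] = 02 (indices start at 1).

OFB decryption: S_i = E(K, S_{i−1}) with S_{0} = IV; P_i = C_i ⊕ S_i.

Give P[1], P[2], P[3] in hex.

P[1]: S = E(K, 8F) = 62; 72 ⊕ 62 = 10.
P[2]: S = E(K, 62) = 0F; 3E ⊕ 0F = 31.
P[3]: S = E(K, 0F) = E2; 02 ⊕ E2 = E0.

P[1] = 10, P[2] = 31, P[3] = E0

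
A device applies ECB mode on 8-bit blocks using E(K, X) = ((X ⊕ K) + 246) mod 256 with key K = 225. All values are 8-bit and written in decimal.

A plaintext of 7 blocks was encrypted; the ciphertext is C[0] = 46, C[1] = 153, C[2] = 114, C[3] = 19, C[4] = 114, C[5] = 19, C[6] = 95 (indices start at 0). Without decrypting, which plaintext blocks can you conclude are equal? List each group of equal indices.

P[2] = P[4]; P[3] = P[5]

ECB encrypts each block independently with the same key, so equal ciphertext blocks imply equal plaintext blocks.
C[2] = C[4] = 114, so P[2] = P[4].
C[3] = C[5] = 19, so P[3] = P[5].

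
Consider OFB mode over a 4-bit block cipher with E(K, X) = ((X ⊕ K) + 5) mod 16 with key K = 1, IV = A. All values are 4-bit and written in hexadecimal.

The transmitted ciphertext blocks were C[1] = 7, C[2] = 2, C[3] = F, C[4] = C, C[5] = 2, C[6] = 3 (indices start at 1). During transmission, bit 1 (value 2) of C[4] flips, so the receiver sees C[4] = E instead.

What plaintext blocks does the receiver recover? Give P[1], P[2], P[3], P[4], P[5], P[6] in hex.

OFB decryption: S_i = E(K, S_{i−1}) with S_{0} = IV; P_i = C_i ⊕ S_i.
Only C[4] changed, to E. In OFB, a change in C_i flips the same bit in P_i only; the keystream is unaffected. Decrypting the received ciphertext:
P[1]: S = E(K, A) = 0; 7 ⊕ 0 = 7.
P[2]: S = E(K, 0) = 6; 2 ⊕ 6 = 4.
P[3]: S = E(K, 6) = C; F ⊕ C = 3.
P[4]: S = E(K, C) = 2; E ⊕ 2 = C.
P[5]: S = E(K, 2) = 8; 2 ⊕ 8 = A.
P[6]: S = E(K, 8) = E; 3 ⊕ E = D.
Blocks that differ from the original plaintext: P[4].

P[1] = 7, P[2] = 4, P[3] = 3, P[4] = C, P[5] = A, P[6] = D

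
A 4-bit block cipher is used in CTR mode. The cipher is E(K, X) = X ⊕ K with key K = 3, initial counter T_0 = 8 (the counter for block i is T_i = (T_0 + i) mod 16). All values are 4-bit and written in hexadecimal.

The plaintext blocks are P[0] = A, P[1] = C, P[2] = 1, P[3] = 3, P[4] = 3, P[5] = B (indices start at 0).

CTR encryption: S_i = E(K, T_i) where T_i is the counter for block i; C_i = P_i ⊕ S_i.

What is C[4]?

C[0]: T = 8, S = E(K, T) = B; A ⊕ B = 1.
C[1]: T = 9, S = E(K, T) = A; C ⊕ A = 6.
C[2]: T = A, S = E(K, T) = 9; 1 ⊕ 9 = 8.
C[3]: T = B, S = E(K, T) = 8; 3 ⊕ 8 = B.
C[4]: T = C, S = E(K, T) = F; 3 ⊕ F = C.

C[4] = C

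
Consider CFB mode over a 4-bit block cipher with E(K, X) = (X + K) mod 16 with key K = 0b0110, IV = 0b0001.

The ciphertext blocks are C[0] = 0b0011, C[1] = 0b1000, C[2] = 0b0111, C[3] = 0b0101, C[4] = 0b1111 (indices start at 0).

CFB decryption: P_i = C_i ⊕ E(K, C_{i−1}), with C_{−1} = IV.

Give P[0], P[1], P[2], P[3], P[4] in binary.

P[0]: E(K, 0b0001) = 0b0111; 0b0011 ⊕ 0b0111 = 0b0100.
P[1]: E(K, 0b0011) = 0b1001; 0b1000 ⊕ 0b1001 = 0b0001.
P[2]: E(K, 0b1000) = 0b1110; 0b0111 ⊕ 0b1110 = 0b1001.
P[3]: E(K, 0b0111) = 0b1101; 0b0101 ⊕ 0b1101 = 0b1000.
P[4]: E(K, 0b0101) = 0b1011; 0b1111 ⊕ 0b1011 = 0b0100.

P[0] = 0b0100, P[1] = 0b0001, P[2] = 0b1001, P[3] = 0b1000, P[4] = 0b0100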